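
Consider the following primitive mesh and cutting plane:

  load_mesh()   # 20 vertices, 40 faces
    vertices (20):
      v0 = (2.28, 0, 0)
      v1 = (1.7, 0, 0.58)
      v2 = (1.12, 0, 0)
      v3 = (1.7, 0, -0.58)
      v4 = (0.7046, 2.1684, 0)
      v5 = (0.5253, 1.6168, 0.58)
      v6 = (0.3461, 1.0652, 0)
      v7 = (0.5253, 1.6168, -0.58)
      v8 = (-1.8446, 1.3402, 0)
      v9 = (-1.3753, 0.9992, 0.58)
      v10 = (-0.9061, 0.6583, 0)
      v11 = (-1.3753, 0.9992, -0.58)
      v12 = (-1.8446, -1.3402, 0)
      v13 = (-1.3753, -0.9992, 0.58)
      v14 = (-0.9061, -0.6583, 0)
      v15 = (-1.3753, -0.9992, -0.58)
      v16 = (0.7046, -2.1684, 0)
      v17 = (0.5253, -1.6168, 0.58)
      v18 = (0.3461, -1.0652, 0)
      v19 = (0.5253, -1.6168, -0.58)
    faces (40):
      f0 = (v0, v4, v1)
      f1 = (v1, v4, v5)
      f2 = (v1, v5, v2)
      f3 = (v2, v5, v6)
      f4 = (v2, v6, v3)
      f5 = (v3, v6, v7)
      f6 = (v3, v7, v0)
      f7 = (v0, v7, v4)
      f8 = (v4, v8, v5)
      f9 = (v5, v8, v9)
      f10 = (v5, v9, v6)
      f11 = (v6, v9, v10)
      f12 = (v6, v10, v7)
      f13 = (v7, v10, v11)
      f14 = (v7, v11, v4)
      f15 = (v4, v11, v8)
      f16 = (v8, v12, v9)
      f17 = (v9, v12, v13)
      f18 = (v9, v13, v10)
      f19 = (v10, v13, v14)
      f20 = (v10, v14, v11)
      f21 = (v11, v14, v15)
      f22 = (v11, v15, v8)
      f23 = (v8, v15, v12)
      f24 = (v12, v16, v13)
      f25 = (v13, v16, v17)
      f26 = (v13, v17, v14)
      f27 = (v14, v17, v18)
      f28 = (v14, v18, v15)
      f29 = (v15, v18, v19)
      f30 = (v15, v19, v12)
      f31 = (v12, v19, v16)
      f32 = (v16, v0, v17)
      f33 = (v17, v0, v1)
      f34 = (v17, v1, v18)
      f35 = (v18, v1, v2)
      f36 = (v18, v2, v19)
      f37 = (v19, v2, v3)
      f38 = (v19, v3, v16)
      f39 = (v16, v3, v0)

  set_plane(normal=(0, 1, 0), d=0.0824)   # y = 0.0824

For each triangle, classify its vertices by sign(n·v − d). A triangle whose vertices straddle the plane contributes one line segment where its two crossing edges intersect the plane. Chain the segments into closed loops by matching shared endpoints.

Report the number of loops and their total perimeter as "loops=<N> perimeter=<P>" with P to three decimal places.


loops=2 perimeter=6.265

Straddling triangles (16 of 40):
  (v0,v4,v1) [-+-] → (2.22013, 0.0824, 0)–(1.66217, 0.0824, 0.55796)  len=0.7891
  (v1,v4,v5) [-++] → (1.66217, 0.0824, 0.55796)–(1.64013, 0.0824, 0.58)  len=0.0312
  (v1,v5,v2) [-+-] → (1.64013, 0.0824, 0.58)–(1.08969, 0.0824, 0.0295596)  len=0.7784
  (v2,v5,v6) [-++] → (1.08969, 0.0824, 0.0295596)–(1.06013, 0.0824, 0)  len=0.0418
  (v2,v6,v3) [-+-] → (1.06013, 0.0824, 0)–(1.59527, 0.0824, -0.535133)  len=0.7568
  (v3,v6,v7) [-++] → (1.59527, 0.0824, -0.535133)–(1.64013, 0.0824, -0.58)  len=0.0634
  (v3,v7,v0) [-+-] → (1.64013, 0.0824, -0.58)–(2.19057, 0.0824, -0.0295596)  len=0.7784
  (v0,v7,v4) [-++] → (2.19057, 0.0824, -0.0295596)–(2.22013, 0.0824, 0)  len=0.0418
  (v8,v12,v9) [+-+] → (-1.8446, 0.0824, 0)–(-1.55922, 0.0824, 0.352701)  len=0.4537
  (v9,v12,v13) [+--] → (-1.55922, 0.0824, 0.352701)–(-1.3753, 0.0824, 0.58)  len=0.2924
  (v9,v13,v10) [+-+] → (-1.3753, 0.0824, 0.58)–(-1.06912, 0.0824, 0.201522)  len=0.4868
  (v10,v13,v14) [+--] → (-1.06912, 0.0824, 0.201522)–(-0.9061, 0.0824, 0)  len=0.2592
  (v10,v14,v11) [+-+] → (-0.9061, 0.0824, 0)–(-1.11578, 0.0824, -0.259189)  len=0.3334
  (v11,v14,v15) [+--] → (-1.11578, 0.0824, -0.259189)–(-1.3753, 0.0824, -0.58)  len=0.4126
  (v11,v15,v8) [+-+] → (-1.3753, 0.0824, -0.58)–(-1.59228, 0.0824, -0.311842)  len=0.3449
  (v8,v15,v12) [+--] → (-1.59228, 0.0824, -0.311842)–(-1.8446, 0.0824, 0)  len=0.4011

Chained into 2 loop(s):
  loop 1: 8 segments, perimeter = 3.2810
  loop 2: 8 segments, perimeter = 2.9842
Total perimeter = 6.265


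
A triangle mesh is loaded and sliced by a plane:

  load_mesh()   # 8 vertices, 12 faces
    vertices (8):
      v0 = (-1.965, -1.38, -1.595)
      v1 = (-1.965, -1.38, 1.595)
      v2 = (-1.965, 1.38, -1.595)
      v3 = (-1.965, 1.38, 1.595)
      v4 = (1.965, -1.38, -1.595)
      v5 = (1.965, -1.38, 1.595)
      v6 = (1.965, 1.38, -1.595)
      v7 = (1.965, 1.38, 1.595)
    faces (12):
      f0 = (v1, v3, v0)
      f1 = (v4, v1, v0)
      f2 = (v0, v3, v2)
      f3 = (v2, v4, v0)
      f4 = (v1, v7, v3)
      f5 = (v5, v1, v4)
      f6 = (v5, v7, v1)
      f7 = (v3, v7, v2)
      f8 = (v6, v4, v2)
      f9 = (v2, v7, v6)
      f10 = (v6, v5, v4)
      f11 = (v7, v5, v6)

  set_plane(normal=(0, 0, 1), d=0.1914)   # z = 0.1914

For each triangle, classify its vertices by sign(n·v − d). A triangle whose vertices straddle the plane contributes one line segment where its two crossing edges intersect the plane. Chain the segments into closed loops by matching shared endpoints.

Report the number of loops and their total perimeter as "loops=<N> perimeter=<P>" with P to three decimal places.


loops=1 perimeter=13.380

Straddling triangles (8 of 12):
  (v1,v3,v0) [++-] → (-1.965, 0.1656, 0.1914)–(-1.965, -1.38, 0.1914)  len=1.5456
  (v4,v1,v0) [-+-] → (-0.2358, -1.38, 0.1914)–(-1.965, -1.38, 0.1914)  len=1.7292
  (v0,v3,v2) [-+-] → (-1.965, 0.1656, 0.1914)–(-1.965, 1.38, 0.1914)  len=1.2144
  (v5,v1,v4) [++-] → (-0.2358, -1.38, 0.1914)–(1.965, -1.38, 0.1914)  len=2.2008
  (v3,v7,v2) [++-] → (0.2358, 1.38, 0.1914)–(-1.965, 1.38, 0.1914)  len=2.2008
  (v2,v7,v6) [-+-] → (0.2358, 1.38, 0.1914)–(1.965, 1.38, 0.1914)  len=1.7292
  (v6,v5,v4) [-+-] → (1.965, -0.1656, 0.1914)–(1.965, -1.38, 0.1914)  len=1.2144
  (v7,v5,v6) [++-] → (1.965, -0.1656, 0.1914)–(1.965, 1.38, 0.1914)  len=1.5456

Chained into 1 loop(s):
  loop 1: 8 segments, perimeter = 13.3800
Total perimeter = 13.380


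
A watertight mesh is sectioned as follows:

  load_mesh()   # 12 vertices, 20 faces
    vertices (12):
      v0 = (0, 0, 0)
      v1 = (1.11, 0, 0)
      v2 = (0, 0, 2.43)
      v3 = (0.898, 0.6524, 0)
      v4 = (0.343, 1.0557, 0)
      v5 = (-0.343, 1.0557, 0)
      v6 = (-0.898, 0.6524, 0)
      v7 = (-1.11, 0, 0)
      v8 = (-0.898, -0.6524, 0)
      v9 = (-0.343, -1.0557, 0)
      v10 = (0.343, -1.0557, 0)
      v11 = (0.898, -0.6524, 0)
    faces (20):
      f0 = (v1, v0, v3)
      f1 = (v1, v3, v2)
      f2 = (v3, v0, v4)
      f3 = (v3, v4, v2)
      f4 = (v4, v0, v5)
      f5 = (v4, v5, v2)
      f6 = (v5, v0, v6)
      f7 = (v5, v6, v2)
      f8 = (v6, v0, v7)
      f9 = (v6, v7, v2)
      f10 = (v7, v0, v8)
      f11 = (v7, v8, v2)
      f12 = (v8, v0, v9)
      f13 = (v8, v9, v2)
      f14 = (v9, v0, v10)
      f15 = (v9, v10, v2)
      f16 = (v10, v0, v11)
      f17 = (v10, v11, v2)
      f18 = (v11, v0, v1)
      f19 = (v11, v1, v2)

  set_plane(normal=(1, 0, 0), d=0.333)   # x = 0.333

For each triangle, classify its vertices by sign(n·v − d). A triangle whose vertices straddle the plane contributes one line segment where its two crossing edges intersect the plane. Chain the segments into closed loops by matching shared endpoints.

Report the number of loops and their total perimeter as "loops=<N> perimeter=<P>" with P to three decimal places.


Straddling triangles (12 of 20):
  (v1,v0,v3) [+-+] → (0.333, 0, 0)–(0.333, 0.241926, 0)  len=0.2419
  (v1,v3,v2) [++-] → (0.333, 0.241926, 1.5289)–(0.333, 0, 1.701)  len=0.2969
  (v3,v0,v4) [+-+] → (0.333, 0.241926, 0)–(0.333, 1.02492, 0)  len=0.7830
  (v3,v4,v2) [++-] → (0.333, 1.02492, 0.0708455)–(0.333, 0.241926, 1.5289)  len=1.6550
  (v4,v0,v5) [+--] → (0.333, 1.02492, 0)–(0.333, 1.0557, 0)  len=0.0308
  (v4,v5,v2) [+--] → (0.333, 1.0557, 0)–(0.333, 1.02492, 0.0708455)  len=0.0772
  (v9,v0,v10) [--+] → (0.333, -1.02492, 0)–(0.333, -1.0557, 0)  len=0.0308
  (v9,v10,v2) [-+-] → (0.333, -1.0557, 0)–(0.333, -1.02492, 0.0708455)  len=0.0772
  (v10,v0,v11) [+-+] → (0.333, -1.02492, 0)–(0.333, -0.241926, 0)  len=0.7830
  (v10,v11,v2) [++-] → (0.333, -0.241926, 1.5289)–(0.333, -1.02492, 0.0708455)  len=1.6550
  (v11,v0,v1) [+-+] → (0.333, -0.241926, 0)–(0.333, 0, 0)  len=0.2419
  (v11,v1,v2) [++-] → (0.333, 0, 1.701)–(0.333, -0.241926, 1.5289)  len=0.2969

Chained into 1 loop(s):
  loop 1: 12 segments, perimeter = 6.1697
Total perimeter = 6.170

loops=1 perimeter=6.170


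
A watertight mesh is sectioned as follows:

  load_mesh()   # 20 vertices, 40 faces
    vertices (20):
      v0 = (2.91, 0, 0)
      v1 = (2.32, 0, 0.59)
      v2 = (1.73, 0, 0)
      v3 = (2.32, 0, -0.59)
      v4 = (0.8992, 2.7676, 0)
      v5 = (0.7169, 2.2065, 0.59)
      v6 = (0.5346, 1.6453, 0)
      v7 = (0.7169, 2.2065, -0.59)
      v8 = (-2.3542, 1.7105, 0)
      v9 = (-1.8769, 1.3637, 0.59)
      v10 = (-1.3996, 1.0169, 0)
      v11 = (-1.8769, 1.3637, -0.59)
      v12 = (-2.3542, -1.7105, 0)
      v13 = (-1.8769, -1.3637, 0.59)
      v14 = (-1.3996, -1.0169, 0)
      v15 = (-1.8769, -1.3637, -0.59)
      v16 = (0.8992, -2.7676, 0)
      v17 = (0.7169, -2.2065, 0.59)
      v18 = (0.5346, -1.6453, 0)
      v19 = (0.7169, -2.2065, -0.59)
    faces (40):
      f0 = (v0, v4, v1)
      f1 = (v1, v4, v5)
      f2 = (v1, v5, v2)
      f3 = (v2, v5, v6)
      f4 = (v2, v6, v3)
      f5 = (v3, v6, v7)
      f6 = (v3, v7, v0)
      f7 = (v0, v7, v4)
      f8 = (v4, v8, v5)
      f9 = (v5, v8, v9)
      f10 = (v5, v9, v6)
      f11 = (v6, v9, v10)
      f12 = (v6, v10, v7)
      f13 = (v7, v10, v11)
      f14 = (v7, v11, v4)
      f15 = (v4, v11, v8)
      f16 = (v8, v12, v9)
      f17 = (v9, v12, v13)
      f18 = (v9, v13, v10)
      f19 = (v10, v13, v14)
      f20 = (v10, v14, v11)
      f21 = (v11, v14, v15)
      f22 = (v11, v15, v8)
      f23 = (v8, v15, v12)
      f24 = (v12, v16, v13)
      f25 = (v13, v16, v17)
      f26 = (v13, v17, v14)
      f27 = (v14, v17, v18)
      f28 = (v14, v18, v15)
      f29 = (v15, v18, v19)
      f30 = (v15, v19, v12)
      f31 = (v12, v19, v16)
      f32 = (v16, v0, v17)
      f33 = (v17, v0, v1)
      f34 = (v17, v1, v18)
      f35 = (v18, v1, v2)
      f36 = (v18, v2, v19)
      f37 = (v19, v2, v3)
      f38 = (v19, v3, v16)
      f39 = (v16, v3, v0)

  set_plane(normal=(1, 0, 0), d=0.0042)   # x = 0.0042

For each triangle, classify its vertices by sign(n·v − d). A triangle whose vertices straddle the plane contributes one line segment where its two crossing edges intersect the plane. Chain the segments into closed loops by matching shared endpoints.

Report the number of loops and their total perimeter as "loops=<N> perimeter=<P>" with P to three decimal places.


Straddling triangles (16 of 40):
  (v4,v8,v5) [+-+] → (0.0042, 2.4768, 0)–(0.0042, 2.09139, 0.453081)  len=0.5948
  (v5,v8,v9) [+--] → (0.0042, 2.09139, 0.453081)–(0.0042, 1.97492, 0.59)  len=0.1798
  (v5,v9,v6) [+-+] → (0.0042, 1.97492, 0.59)–(0.0042, 1.58336, 0.129768)  len=0.6043
  (v6,v9,v10) [+--] → (0.0042, 1.58336, 0.129768)–(0.0042, 1.47298, 0)  len=0.1704
  (v6,v10,v7) [+-+] → (0.0042, 1.47298, 0)–(0.0042, 1.80592, -0.391326)  len=0.5138
  (v7,v10,v11) [+--] → (0.0042, 1.80592, -0.391326)–(0.0042, 1.97492, -0.59)  len=0.2608
  (v7,v11,v4) [+-+] → (0.0042, 1.97492, -0.59)–(0.0042, 2.31499, -0.190213)  len=0.5249
  (v4,v11,v8) [+--] → (0.0042, 2.31499, -0.190213)–(0.0042, 2.4768, 0)  len=0.2497
  (v12,v16,v13) [-+-] → (0.0042, -2.4768, 0)–(0.0042, -2.31499, 0.190213)  len=0.2497
  (v13,v16,v17) [-++] → (0.0042, -2.31499, 0.190213)–(0.0042, -1.97492, 0.59)  len=0.5249
  (v13,v17,v14) [-+-] → (0.0042, -1.97492, 0.59)–(0.0042, -1.80592, 0.391326)  len=0.2608
  (v14,v17,v18) [-++] → (0.0042, -1.80592, 0.391326)–(0.0042, -1.47298, 0)  len=0.5138
  (v14,v18,v15) [-+-] → (0.0042, -1.47298, 0)–(0.0042, -1.58336, -0.129768)  len=0.1704
  (v15,v18,v19) [-++] → (0.0042, -1.58336, -0.129768)–(0.0042, -1.97492, -0.59)  len=0.6043
  (v15,v19,v12) [-+-] → (0.0042, -1.97492, -0.59)–(0.0042, -2.09139, -0.453081)  len=0.1798
  (v12,v19,v16) [-++] → (0.0042, -2.09139, -0.453081)–(0.0042, -2.4768, 0)  len=0.5948

Chained into 2 loop(s):
  loop 1: 8 segments, perimeter = 3.0984
  loop 2: 8 segments, perimeter = 3.0984
Total perimeter = 6.197

loops=2 perimeter=6.197


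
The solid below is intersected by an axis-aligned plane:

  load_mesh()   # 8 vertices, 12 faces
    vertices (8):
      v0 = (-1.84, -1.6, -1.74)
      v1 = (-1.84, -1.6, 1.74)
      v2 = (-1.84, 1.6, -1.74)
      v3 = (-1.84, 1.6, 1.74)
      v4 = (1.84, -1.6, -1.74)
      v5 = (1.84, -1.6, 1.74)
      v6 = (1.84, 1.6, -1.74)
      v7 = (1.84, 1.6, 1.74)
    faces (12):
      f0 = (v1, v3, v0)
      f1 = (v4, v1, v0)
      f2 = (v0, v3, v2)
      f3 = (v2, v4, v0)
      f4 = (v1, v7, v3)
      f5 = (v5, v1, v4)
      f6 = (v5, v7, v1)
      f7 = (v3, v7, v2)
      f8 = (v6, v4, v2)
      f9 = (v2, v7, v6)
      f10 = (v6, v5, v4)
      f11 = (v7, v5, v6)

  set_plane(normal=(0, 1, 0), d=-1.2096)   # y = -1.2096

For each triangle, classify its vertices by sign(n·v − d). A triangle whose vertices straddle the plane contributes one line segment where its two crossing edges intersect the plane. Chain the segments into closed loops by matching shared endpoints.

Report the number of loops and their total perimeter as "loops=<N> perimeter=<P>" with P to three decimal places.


Straddling triangles (8 of 12):
  (v1,v3,v0) [-+-] → (-1.84, -1.2096, 1.74)–(-1.84, -1.2096, -1.31544)  len=3.0554
  (v0,v3,v2) [-++] → (-1.84, -1.2096, -1.31544)–(-1.84, -1.2096, -1.74)  len=0.4246
  (v2,v4,v0) [+--] → (1.39104, -1.2096, -1.74)–(-1.84, -1.2096, -1.74)  len=3.2310
  (v1,v7,v3) [-++] → (-1.39104, -1.2096, 1.74)–(-1.84, -1.2096, 1.74)  len=0.4490
  (v5,v7,v1) [-+-] → (1.84, -1.2096, 1.74)–(-1.39104, -1.2096, 1.74)  len=3.2310
  (v6,v4,v2) [+-+] → (1.84, -1.2096, -1.74)–(1.39104, -1.2096, -1.74)  len=0.4490
  (v6,v5,v4) [+--] → (1.84, -1.2096, 1.31544)–(1.84, -1.2096, -1.74)  len=3.0554
  (v7,v5,v6) [+-+] → (1.84, -1.2096, 1.74)–(1.84, -1.2096, 1.31544)  len=0.4246

Chained into 1 loop(s):
  loop 1: 8 segments, perimeter = 14.3200
Total perimeter = 14.320

loops=1 perimeter=14.320


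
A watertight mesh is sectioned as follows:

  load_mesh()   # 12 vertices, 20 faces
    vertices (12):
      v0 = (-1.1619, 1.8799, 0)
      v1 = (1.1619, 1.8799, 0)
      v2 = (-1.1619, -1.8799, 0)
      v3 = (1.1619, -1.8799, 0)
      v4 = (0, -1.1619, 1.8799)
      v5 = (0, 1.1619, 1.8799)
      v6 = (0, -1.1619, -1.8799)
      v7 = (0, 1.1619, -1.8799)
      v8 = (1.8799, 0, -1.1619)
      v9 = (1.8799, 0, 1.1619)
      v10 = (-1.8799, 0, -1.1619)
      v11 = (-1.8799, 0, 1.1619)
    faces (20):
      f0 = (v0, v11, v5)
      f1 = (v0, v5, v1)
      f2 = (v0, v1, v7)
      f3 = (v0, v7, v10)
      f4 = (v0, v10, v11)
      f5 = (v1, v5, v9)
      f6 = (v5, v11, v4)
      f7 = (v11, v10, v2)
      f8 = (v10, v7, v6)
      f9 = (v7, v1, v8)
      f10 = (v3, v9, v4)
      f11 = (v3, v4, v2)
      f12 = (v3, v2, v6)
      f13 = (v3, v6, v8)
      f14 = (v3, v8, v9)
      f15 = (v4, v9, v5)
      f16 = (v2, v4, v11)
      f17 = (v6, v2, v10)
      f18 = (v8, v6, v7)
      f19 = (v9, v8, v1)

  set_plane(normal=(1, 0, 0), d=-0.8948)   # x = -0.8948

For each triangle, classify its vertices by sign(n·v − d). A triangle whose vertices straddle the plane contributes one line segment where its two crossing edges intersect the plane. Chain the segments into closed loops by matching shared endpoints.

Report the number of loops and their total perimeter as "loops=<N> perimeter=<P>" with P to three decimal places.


Straddling triangles (10 of 20):
  (v0,v11,v5) [--+] → (-0.8948, 0.608856, 1.53814)–(-0.8948, 1.71484, 0.432155)  len=1.5641
  (v0,v5,v1) [-++] → (-0.8948, 1.71484, 0.432155)–(-0.8948, 1.8799, 0)  len=0.4626
  (v0,v1,v7) [-++] → (-0.8948, 1.8799, 0)–(-0.8948, 1.71484, -0.432155)  len=0.4626
  (v0,v7,v10) [-+-] → (-0.8948, 1.71484, -0.432155)–(-0.8948, 0.608856, -1.53814)  len=1.5641
  (v5,v11,v4) [+-+] → (-0.8948, 0.608856, 1.53814)–(-0.8948, -0.608856, 1.53814)  len=1.2177
  (v10,v7,v6) [-++] → (-0.8948, 0.608856, -1.53814)–(-0.8948, -0.608856, -1.53814)  len=1.2177
  (v3,v4,v2) [++-] → (-0.8948, -1.71484, 0.432155)–(-0.8948, -1.8799, 0)  len=0.4626
  (v3,v2,v6) [+-+] → (-0.8948, -1.8799, 0)–(-0.8948, -1.71484, -0.432155)  len=0.4626
  (v2,v4,v11) [-+-] → (-0.8948, -1.71484, 0.432155)–(-0.8948, -0.608856, 1.53814)  len=1.5641
  (v6,v2,v10) [+--] → (-0.8948, -1.71484, -0.432155)–(-0.8948, -0.608856, -1.53814)  len=1.5641

Chained into 1 loop(s):
  loop 1: 10 segments, perimeter = 10.5423
Total perimeter = 10.542

loops=1 perimeter=10.542


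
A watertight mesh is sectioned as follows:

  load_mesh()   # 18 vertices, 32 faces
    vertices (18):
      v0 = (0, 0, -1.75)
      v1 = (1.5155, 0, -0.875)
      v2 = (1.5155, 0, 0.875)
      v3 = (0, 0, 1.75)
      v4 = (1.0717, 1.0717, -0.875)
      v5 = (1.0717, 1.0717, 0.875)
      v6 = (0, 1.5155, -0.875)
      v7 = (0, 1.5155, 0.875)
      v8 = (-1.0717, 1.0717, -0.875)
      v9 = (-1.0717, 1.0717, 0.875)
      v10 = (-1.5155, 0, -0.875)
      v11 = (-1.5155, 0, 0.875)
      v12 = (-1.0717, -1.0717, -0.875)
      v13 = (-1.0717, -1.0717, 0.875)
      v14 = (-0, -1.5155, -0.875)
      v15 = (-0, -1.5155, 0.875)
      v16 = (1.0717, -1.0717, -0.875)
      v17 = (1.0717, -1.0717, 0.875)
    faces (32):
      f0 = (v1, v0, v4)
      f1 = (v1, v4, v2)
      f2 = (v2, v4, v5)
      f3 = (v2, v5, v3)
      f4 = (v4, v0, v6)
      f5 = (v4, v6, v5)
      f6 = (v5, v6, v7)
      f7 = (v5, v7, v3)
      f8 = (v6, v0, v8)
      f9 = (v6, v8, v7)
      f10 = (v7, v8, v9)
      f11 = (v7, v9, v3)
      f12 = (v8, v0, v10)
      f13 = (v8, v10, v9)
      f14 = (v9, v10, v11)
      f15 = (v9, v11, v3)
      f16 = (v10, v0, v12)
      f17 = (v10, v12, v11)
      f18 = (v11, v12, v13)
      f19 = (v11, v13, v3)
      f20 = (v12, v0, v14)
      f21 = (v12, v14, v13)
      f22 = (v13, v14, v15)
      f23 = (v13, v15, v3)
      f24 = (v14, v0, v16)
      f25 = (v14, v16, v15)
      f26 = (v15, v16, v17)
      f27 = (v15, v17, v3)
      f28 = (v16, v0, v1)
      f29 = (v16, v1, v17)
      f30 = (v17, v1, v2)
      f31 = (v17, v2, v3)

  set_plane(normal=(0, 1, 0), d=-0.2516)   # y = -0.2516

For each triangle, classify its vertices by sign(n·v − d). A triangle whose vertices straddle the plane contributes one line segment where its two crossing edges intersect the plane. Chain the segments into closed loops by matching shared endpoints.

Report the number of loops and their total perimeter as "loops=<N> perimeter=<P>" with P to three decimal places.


loops=1 perimeter=9.891

Straddling triangles (12 of 32):
  (v10,v0,v12) [++-] → (-0.2516, -0.2516, -1.54458)–(-1.41131, -0.2516, -0.875)  len=1.3391
  (v10,v12,v11) [+-+] → (-1.41131, -0.2516, -0.875)–(-1.41131, -0.2516, 0.464157)  len=1.3392
  (v11,v12,v13) [+--] → (-1.41131, -0.2516, 0.464157)–(-1.41131, -0.2516, 0.875)  len=0.4108
  (v11,v13,v3) [+-+] → (-1.41131, -0.2516, 0.875)–(-0.2516, -0.2516, 1.54458)  len=1.3391
  (v12,v0,v14) [-+-] → (-0.2516, -0.2516, -1.54458)–(0, -0.2516, -1.60473)  len=0.2587
  (v13,v15,v3) [--+] → (0, -0.2516, 1.60473)–(-0.2516, -0.2516, 1.54458)  len=0.2587
  (v14,v0,v16) [-+-] → (0, -0.2516, -1.60473)–(0.2516, -0.2516, -1.54458)  len=0.2587
  (v15,v17,v3) [--+] → (0.2516, -0.2516, 1.54458)–(0, -0.2516, 1.60473)  len=0.2587
  (v16,v0,v1) [-++] → (0.2516, -0.2516, -1.54458)–(1.41131, -0.2516, -0.875)  len=1.3391
  (v16,v1,v17) [-+-] → (1.41131, -0.2516, -0.875)–(1.41131, -0.2516, -0.464157)  len=0.4108
  (v17,v1,v2) [-++] → (1.41131, -0.2516, -0.464157)–(1.41131, -0.2516, 0.875)  len=1.3392
  (v17,v2,v3) [-++] → (1.41131, -0.2516, 0.875)–(0.2516, -0.2516, 1.54458)  len=1.3391

Chained into 1 loop(s):
  loop 1: 12 segments, perimeter = 9.8913
Total perimeter = 9.891


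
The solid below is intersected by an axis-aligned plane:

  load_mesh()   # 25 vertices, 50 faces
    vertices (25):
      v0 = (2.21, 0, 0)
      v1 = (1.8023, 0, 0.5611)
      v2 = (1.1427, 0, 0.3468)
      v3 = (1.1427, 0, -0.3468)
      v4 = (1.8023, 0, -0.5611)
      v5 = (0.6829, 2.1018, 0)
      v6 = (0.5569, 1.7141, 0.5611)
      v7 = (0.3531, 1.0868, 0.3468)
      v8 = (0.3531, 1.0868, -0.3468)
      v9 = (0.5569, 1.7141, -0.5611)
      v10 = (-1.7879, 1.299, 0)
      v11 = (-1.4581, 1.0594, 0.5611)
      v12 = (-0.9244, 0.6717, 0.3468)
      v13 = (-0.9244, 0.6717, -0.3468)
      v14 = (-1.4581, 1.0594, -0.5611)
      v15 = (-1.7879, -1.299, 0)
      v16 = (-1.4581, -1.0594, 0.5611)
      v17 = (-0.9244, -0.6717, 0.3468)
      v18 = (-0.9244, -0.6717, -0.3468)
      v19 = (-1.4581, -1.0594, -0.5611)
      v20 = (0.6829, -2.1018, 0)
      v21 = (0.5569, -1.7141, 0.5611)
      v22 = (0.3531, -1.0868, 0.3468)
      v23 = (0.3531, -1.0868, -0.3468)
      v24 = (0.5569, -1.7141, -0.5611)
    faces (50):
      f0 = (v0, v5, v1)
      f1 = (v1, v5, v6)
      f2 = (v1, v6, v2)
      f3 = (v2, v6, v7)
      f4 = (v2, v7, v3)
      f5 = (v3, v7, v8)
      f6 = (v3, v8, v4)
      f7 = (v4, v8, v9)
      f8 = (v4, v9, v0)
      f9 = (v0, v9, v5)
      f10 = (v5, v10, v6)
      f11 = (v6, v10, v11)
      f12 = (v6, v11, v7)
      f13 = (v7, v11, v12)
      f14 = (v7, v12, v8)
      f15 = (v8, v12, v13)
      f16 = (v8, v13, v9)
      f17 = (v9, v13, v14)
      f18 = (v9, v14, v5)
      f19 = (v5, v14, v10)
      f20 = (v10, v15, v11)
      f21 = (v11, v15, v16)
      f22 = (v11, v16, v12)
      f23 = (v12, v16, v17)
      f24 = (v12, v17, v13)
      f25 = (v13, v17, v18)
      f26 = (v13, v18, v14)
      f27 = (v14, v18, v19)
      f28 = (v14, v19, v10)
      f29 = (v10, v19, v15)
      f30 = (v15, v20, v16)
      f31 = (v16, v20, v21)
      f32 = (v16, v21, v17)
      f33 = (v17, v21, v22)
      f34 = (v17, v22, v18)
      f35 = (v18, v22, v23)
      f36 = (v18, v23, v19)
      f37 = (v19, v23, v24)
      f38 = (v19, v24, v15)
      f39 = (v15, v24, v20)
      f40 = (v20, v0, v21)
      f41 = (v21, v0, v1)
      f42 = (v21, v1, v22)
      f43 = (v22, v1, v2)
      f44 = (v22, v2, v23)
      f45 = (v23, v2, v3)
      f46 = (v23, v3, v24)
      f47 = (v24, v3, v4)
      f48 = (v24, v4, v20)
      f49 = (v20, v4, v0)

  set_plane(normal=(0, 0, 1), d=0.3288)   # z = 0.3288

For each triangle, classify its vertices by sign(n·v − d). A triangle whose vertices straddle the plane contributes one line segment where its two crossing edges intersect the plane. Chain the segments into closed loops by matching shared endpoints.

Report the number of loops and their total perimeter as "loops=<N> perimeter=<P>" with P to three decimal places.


loops=2 perimeter=18.302

Straddling triangles (20 of 50):
  (v0,v5,v1) [--+] → (1.33886, 0.870162, 0.3288)–(1.97109, 0, 0.3288)  len=1.0756
  (v1,v5,v6) [+-+] → (1.33886, 0.870162, 0.3288)–(0.609065, 1.87461, 0.3288)  len=1.2416
  (v2,v7,v3) [++-] → (0.373591, 1.0586, 0.3288)–(1.1427, 0, 0.3288)  len=1.3085
  (v3,v7,v8) [-+-] → (0.373591, 1.0586, 0.3288)–(0.3531, 1.0868, 0.3288)  len=0.0349
  (v5,v10,v6) [--+] → (-0.413866, 1.54225, 0.3288)–(0.609065, 1.87461, 0.3288)  len=1.0756
  (v6,v10,v11) [+-+] → (-0.413866, 1.54225, 0.3288)–(-1.59464, 1.1586, 0.3288)  len=1.2415
  (v7,v12,v8) [++-] → (-0.891247, 0.682472, 0.3288)–(0.3531, 1.0868, 0.3288)  len=1.3084
  (v8,v12,v13) [-+-] → (-0.891247, 0.682472, 0.3288)–(-0.9244, 0.6717, 0.3288)  len=0.0349
  (v10,v15,v11) [--+] → (-1.59464, 0.0830031, 0.3288)–(-1.59464, 1.1586, 0.3288)  len=1.0756
  (v11,v15,v16) [+-+] → (-1.59464, 0.0830031, 0.3288)–(-1.59464, -1.1586, 0.3288)  len=1.2416
  (v12,v17,v13) [++-] → (-0.9244, -0.636837, 0.3288)–(-0.9244, 0.6717, 0.3288)  len=1.3085
  (v13,v17,v18) [-+-] → (-0.9244, -0.636837, 0.3288)–(-0.9244, -0.6717, 0.3288)  len=0.0349
  (v15,v20,v16) [--+] → (-0.571708, -1.49096, 0.3288)–(-1.59464, -1.1586, 0.3288)  len=1.0756
  (v16,v20,v21) [+-+] → (-0.571708, -1.49096, 0.3288)–(0.609065, -1.87461, 0.3288)  len=1.2415
  (v17,v22,v18) [++-] → (0.319947, -1.07603, 0.3288)–(-0.9244, -0.6717, 0.3288)  len=1.3084
  (v18,v22,v23) [-+-] → (0.319947, -1.07603, 0.3288)–(0.3531, -1.0868, 0.3288)  len=0.0349
  (v20,v0,v21) [--+] → (1.2413, -1.00445, 0.3288)–(0.609065, -1.87461, 0.3288)  len=1.0756
  (v21,v0,v1) [+-+] → (1.2413, -1.00445, 0.3288)–(1.97109, 0, 0.3288)  len=1.2416
  (v22,v2,v23) [++-] → (1.12221, -0.0282042, 0.3288)–(0.3531, -1.0868, 0.3288)  len=1.3085
  (v23,v2,v3) [-+-] → (1.12221, -0.0282042, 0.3288)–(1.1427, 0, 0.3288)  len=0.0349

Chained into 2 loop(s):
  loop 1: 10 segments, perimeter = 11.5858
  loop 2: 10 segments, perimeter = 6.7166
Total perimeter = 18.302


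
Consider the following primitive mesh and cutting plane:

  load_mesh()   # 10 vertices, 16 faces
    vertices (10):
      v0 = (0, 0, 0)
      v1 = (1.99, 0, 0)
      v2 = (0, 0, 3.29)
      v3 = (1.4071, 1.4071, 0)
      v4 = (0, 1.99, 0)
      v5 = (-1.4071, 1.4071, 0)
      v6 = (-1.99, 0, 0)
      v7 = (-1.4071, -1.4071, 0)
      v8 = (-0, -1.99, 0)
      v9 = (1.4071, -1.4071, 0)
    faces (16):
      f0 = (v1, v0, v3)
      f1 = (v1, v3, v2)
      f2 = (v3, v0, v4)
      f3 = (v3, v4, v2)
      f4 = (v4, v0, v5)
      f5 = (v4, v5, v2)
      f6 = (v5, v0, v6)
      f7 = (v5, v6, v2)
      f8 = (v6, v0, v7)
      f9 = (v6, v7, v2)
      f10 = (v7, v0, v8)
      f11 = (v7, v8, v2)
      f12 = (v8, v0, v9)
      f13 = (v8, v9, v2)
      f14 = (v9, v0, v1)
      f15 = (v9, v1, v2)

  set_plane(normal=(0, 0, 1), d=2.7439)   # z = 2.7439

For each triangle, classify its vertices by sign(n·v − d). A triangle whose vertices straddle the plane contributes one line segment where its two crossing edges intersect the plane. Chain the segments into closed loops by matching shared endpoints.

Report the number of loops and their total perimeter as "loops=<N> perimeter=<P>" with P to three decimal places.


loops=1 perimeter=2.022

Straddling triangles (8 of 16):
  (v1,v3,v2) [--+] → (0.233561, 0.233561, 2.7439)–(0.330316, 0, 2.7439)  len=0.2528
  (v3,v4,v2) [--+] → (0, 0.330316, 2.7439)–(0.233561, 0.233561, 2.7439)  len=0.2528
  (v4,v5,v2) [--+] → (-0.233561, 0.233561, 2.7439)–(0, 0.330316, 2.7439)  len=0.2528
  (v5,v6,v2) [--+] → (-0.330316, 0, 2.7439)–(-0.233561, 0.233561, 2.7439)  len=0.2528
  (v6,v7,v2) [--+] → (-0.233561, -0.233561, 2.7439)–(-0.330316, 0, 2.7439)  len=0.2528
  (v7,v8,v2) [--+] → (0, -0.330316, 2.7439)–(-0.233561, -0.233561, 2.7439)  len=0.2528
  (v8,v9,v2) [--+] → (0.233561, -0.233561, 2.7439)–(0, -0.330316, 2.7439)  len=0.2528
  (v9,v1,v2) [--+] → (0.330316, 0, 2.7439)–(0.233561, -0.233561, 2.7439)  len=0.2528

Chained into 1 loop(s):
  loop 1: 8 segments, perimeter = 2.0225
Total perimeter = 2.022


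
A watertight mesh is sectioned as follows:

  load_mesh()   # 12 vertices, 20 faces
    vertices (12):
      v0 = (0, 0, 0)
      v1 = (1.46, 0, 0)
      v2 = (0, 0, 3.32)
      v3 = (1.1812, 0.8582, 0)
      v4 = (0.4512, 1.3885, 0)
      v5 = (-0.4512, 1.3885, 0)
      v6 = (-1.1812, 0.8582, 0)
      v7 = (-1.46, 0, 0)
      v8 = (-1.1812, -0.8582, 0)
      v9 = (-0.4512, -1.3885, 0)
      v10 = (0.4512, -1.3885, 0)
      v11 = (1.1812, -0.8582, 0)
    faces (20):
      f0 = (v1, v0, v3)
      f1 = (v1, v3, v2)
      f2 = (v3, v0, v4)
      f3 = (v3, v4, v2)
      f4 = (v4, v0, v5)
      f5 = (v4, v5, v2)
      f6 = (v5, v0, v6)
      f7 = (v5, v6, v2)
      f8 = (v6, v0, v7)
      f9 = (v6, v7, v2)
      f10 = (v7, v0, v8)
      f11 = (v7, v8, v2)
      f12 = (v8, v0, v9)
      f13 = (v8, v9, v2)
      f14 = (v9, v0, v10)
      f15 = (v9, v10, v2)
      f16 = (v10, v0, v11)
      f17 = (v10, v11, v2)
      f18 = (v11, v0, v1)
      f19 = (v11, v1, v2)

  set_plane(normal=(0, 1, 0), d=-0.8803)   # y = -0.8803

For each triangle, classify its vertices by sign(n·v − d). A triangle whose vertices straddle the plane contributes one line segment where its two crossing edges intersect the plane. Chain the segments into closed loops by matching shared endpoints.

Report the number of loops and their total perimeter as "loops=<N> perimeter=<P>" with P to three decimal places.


Straddling triangles (6 of 20):
  (v8,v0,v9) [++-] → (-0.286058, -0.8803, 0)–(-1.15078, -0.8803, 0)  len=0.8647
  (v8,v9,v2) [+-+] → (-1.15078, -0.8803, 0)–(-0.286058, -0.8803, 1.21514)  len=1.4914
  (v9,v0,v10) [-+-] → (-0.286058, -0.8803, 0)–(0.286058, -0.8803, 0)  len=0.5721
  (v9,v10,v2) [--+] → (0.286058, -0.8803, 1.21514)–(-0.286058, -0.8803, 1.21514)  len=0.5721
  (v10,v0,v11) [-++] → (0.286058, -0.8803, 0)–(1.15078, -0.8803, 0)  len=0.8647
  (v10,v11,v2) [-++] → (1.15078, -0.8803, 0)–(0.286058, -0.8803, 1.21514)  len=1.4914

Chained into 1 loop(s):
  loop 1: 6 segments, perimeter = 5.8565
Total perimeter = 5.856

loops=1 perimeter=5.856


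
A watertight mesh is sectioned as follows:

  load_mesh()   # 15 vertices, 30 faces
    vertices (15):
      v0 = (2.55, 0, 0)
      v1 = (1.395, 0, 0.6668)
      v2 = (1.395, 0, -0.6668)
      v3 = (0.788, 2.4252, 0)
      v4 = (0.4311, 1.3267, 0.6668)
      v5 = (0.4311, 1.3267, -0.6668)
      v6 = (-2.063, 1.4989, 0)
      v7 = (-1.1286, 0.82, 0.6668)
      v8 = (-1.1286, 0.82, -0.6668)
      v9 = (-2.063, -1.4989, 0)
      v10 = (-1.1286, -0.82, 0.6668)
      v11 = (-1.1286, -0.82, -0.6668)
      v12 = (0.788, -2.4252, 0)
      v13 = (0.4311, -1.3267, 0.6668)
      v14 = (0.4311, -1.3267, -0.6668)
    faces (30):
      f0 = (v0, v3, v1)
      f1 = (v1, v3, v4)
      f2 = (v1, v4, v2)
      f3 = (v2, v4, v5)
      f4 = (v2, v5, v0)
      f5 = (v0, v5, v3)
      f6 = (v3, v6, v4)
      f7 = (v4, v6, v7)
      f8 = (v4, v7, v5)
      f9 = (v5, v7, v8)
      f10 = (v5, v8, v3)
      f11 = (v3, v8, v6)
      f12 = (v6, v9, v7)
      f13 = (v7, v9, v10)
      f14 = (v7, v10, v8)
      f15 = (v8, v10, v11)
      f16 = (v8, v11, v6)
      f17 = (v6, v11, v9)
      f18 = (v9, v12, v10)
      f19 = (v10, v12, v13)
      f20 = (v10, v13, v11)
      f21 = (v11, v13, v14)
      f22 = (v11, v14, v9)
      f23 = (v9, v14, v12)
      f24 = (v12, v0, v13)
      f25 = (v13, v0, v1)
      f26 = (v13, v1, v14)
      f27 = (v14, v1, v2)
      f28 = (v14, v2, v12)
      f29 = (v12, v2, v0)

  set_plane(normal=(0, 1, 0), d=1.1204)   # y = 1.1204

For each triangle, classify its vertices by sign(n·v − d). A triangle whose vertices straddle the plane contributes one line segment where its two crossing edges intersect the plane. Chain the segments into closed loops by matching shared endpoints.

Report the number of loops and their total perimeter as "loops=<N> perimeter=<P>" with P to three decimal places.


loops=2 perimeter=9.355

Straddling triangles (14 of 30):
  (v0,v3,v1) [-+-] → (1.73599, 1.1204, 0)–(1.11458, 1.1204, 0.35875)  len=0.7175
  (v1,v3,v4) [-++] → (1.11458, 1.1204, 0.35875)–(0.580985, 1.1204, 0.6668)  len=0.6161
  (v1,v4,v2) [-+-] → (0.580985, 1.1204, 0.6668)–(0.580985, 1.1204, 0.459427)  len=0.2074
  (v2,v4,v5) [-++] → (0.580985, 1.1204, 0.459427)–(0.580985, 1.1204, -0.6668)  len=1.1262
  (v2,v5,v0) [-+-] → (0.580985, 1.1204, -0.6668)–(0.760586, 1.1204, -0.563114)  len=0.2074
  (v0,v5,v3) [-++] → (0.760586, 1.1204, -0.563114)–(1.73599, 1.1204, 0)  len=1.1263
  (v4,v6,v7) [++-] → (-1.54205, 1.1204, 0.371754)–(-0.203923, 1.1204, 0.6668)  len=1.3703
  (v4,v7,v5) [+-+] → (-0.203923, 1.1204, 0.6668)–(-0.203923, 1.1204, -0.123832)  len=0.7906
  (v5,v7,v8) [+--] → (-0.203923, 1.1204, -0.123832)–(-0.203923, 1.1204, -0.6668)  len=0.5430
  (v5,v8,v3) [+-+] → (-0.203923, 1.1204, -0.6668)–(-0.769924, 1.1204, -0.542014)  len=0.5796
  (v3,v8,v6) [+-+] → (-0.769924, 1.1204, -0.542014)–(-1.54205, 1.1204, -0.371754)  len=0.7907
  (v6,v9,v7) [+--] → (-2.063, 1.1204, 0)–(-1.54205, 1.1204, 0.371754)  len=0.6400
  (v8,v11,v6) [--+] → (-1.91048, 1.1204, -0.108838)–(-1.54205, 1.1204, -0.371754)  len=0.4526
  (v6,v11,v9) [+--] → (-1.91048, 1.1204, -0.108838)–(-2.063, 1.1204, 0)  len=0.1874

Chained into 2 loop(s):
  loop 1: 6 segments, perimeter = 4.0009
  loop 2: 8 segments, perimeter = 5.3541
Total perimeter = 9.355


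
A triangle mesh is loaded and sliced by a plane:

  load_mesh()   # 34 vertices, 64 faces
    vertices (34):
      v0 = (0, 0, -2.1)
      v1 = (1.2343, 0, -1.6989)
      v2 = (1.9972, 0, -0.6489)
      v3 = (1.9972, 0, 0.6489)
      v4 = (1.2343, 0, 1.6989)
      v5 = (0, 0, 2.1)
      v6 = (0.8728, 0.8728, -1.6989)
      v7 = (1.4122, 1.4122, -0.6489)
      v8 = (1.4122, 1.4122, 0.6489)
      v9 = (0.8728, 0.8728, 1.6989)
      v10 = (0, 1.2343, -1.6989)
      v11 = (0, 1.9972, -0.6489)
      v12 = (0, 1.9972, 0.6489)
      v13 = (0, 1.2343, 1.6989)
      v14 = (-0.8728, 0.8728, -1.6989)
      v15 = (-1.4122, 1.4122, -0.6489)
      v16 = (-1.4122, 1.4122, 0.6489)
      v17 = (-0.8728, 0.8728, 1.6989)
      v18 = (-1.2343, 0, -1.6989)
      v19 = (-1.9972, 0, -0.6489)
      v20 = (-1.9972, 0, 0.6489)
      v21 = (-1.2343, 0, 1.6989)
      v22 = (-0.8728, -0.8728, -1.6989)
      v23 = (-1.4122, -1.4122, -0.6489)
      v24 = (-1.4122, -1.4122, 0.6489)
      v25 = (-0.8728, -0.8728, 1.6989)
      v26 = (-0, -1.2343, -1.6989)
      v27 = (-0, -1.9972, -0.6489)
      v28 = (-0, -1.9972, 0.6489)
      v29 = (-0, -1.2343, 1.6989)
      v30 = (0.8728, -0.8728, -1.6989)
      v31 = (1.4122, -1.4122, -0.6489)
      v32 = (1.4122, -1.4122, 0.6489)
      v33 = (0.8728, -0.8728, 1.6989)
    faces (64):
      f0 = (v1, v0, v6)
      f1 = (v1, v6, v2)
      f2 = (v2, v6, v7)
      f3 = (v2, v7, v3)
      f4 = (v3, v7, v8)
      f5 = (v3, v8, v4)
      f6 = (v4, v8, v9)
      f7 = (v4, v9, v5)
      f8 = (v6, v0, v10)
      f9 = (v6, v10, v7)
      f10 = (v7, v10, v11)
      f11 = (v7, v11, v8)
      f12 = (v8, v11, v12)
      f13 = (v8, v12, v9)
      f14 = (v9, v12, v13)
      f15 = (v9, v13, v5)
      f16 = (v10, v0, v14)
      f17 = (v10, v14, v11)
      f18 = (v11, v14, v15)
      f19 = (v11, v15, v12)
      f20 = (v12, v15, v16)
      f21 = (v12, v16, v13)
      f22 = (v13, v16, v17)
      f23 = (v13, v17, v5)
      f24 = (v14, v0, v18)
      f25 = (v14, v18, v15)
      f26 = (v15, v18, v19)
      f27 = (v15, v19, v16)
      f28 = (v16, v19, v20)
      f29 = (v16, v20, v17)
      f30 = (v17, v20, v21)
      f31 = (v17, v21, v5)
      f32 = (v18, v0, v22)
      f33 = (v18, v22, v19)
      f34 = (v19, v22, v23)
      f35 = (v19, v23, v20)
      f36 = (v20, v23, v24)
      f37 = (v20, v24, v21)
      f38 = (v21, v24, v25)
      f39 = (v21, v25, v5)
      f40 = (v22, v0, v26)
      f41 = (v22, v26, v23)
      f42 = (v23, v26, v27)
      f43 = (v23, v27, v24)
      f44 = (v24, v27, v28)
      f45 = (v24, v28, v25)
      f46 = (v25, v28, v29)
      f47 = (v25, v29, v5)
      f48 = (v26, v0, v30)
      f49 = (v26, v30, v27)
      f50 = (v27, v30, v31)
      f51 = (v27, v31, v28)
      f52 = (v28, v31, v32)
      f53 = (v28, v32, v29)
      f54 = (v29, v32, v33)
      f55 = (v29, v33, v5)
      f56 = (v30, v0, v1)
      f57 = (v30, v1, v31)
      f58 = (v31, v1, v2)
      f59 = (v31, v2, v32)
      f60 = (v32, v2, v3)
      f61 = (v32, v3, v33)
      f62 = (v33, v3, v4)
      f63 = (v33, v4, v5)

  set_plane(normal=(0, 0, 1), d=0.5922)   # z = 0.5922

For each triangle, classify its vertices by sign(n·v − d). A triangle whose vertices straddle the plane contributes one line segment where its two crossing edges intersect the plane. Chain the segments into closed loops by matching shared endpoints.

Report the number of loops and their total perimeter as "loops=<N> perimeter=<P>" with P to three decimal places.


loops=1 perimeter=12.229

Straddling triangles (16 of 64):
  (v2,v7,v3) [--+] → (1.97164, 0.0616981, 0.5922)–(1.9972, 0, 0.5922)  len=0.0668
  (v3,v7,v8) [+-+] → (1.97164, 0.0616981, 0.5922)–(1.4122, 1.4122, 0.5922)  len=1.4618
  (v7,v11,v8) [--+] → (1.3505, 1.43776, 0.5922)–(1.4122, 1.4122, 0.5922)  len=0.0668
  (v8,v11,v12) [+-+] → (1.3505, 1.43776, 0.5922)–(0, 1.9972, 0.5922)  len=1.4618
  (v11,v15,v12) [--+] → (-0.0616981, 1.97164, 0.5922)–(0, 1.9972, 0.5922)  len=0.0668
  (v12,v15,v16) [+-+] → (-0.0616981, 1.97164, 0.5922)–(-1.4122, 1.4122, 0.5922)  len=1.4618
  (v15,v19,v16) [--+] → (-1.43776, 1.3505, 0.5922)–(-1.4122, 1.4122, 0.5922)  len=0.0668
  (v16,v19,v20) [+-+] → (-1.43776, 1.3505, 0.5922)–(-1.9972, 0, 0.5922)  len=1.4618
  (v19,v23,v20) [--+] → (-1.97164, -0.0616981, 0.5922)–(-1.9972, 0, 0.5922)  len=0.0668
  (v20,v23,v24) [+-+] → (-1.97164, -0.0616981, 0.5922)–(-1.4122, -1.4122, 0.5922)  len=1.4618
  (v23,v27,v24) [--+] → (-1.3505, -1.43776, 0.5922)–(-1.4122, -1.4122, 0.5922)  len=0.0668
  (v24,v27,v28) [+-+] → (-1.3505, -1.43776, 0.5922)–(0, -1.9972, 0.5922)  len=1.4618
  (v27,v31,v28) [--+] → (0.0616981, -1.97164, 0.5922)–(0, -1.9972, 0.5922)  len=0.0668
  (v28,v31,v32) [+-+] → (0.0616981, -1.97164, 0.5922)–(1.4122, -1.4122, 0.5922)  len=1.4618
  (v31,v2,v32) [--+] → (1.43776, -1.3505, 0.5922)–(1.4122, -1.4122, 0.5922)  len=0.0668
  (v32,v2,v3) [+-+] → (1.43776, -1.3505, 0.5922)–(1.9972, 0, 0.5922)  len=1.4618

Chained into 1 loop(s):
  loop 1: 16 segments, perimeter = 12.2286
Total perimeter = 12.229


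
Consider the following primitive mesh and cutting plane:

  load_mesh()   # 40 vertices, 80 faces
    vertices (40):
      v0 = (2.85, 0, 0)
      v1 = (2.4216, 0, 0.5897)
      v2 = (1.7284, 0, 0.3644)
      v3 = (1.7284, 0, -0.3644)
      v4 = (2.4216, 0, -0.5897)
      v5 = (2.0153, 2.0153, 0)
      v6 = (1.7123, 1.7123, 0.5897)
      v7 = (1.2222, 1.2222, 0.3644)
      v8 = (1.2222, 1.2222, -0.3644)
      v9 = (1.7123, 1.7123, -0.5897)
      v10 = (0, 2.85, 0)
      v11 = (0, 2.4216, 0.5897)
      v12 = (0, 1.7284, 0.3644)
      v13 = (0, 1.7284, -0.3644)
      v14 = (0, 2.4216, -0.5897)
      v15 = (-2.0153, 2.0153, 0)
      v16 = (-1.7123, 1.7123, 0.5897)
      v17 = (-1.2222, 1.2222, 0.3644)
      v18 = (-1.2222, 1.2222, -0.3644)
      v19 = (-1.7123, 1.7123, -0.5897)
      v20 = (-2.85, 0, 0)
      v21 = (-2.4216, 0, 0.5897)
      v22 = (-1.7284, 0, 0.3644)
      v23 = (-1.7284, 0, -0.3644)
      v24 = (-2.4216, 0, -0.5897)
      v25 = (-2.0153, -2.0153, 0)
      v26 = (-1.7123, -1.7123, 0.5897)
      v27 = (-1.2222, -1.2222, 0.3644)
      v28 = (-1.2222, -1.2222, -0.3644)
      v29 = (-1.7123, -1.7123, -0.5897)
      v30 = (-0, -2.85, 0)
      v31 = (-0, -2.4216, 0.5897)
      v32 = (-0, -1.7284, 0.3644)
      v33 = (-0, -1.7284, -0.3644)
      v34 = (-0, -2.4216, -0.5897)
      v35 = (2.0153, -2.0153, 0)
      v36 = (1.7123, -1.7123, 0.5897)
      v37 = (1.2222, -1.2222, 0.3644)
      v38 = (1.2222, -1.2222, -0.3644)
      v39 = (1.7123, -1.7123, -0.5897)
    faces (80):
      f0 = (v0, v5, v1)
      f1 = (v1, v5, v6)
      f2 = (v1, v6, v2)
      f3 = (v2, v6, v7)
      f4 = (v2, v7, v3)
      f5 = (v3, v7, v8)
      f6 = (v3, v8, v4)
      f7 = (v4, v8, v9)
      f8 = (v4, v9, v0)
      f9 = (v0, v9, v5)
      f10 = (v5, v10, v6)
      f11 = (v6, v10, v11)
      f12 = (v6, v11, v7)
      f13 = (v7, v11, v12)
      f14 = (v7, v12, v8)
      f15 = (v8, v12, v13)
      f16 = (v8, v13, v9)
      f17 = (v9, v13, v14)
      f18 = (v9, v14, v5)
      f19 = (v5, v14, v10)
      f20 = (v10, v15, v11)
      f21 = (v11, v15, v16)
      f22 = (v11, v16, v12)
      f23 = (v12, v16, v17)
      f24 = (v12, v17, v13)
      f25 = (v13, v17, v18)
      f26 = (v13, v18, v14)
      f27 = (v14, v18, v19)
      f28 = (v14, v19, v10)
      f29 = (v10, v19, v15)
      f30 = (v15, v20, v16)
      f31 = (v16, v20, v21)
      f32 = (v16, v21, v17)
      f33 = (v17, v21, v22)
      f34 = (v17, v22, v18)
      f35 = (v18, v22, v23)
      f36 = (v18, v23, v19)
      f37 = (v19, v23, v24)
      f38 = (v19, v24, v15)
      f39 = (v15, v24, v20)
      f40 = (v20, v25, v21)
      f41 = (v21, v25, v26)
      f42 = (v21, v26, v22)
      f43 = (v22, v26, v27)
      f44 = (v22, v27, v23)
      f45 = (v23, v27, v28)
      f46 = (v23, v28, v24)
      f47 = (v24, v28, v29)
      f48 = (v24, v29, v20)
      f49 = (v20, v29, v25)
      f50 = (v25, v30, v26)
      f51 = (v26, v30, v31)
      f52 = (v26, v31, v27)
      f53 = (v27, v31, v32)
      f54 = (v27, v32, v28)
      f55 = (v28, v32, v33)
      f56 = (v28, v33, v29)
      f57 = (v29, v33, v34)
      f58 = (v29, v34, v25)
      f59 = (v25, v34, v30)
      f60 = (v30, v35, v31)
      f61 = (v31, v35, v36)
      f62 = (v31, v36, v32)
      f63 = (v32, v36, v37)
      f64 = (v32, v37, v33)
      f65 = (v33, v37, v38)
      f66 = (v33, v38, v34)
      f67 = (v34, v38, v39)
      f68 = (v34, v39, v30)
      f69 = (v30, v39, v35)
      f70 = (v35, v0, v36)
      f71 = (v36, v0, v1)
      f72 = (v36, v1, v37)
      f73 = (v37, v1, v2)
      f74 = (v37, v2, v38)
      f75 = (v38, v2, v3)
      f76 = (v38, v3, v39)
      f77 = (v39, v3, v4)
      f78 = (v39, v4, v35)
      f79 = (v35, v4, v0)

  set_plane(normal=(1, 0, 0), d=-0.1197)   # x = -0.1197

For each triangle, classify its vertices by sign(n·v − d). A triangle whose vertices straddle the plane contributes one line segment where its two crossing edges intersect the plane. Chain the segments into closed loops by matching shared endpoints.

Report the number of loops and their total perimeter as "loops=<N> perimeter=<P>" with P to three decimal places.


Straddling triangles (20 of 80):
  (v10,v15,v11) [+-+] → (-0.1197, 2.80042, 0)–(-0.1197, 2.39747, 0.554674)  len=0.6856
  (v11,v15,v16) [+--] → (-0.1197, 2.39747, 0.554674)–(-0.1197, 2.37202, 0.5897)  len=0.0433
  (v11,v16,v12) [+-+] → (-0.1197, 2.37202, 0.5897)–(-0.1197, 1.72727, 0.38015)  len=0.6779
  (v12,v16,v17) [+--] → (-0.1197, 1.72727, 0.38015)–(-0.1197, 1.67882, 0.3644)  len=0.0509
  (v12,v17,v13) [+-+] → (-0.1197, 1.67882, 0.3644)–(-0.1197, 1.67882, -0.293023)  len=0.6574
  (v13,v17,v18) [+--] → (-0.1197, 1.67882, -0.293023)–(-0.1197, 1.67882, -0.3644)  len=0.0714
  (v13,v18,v14) [+-+] → (-0.1197, 1.67882, -0.3644)–(-0.1197, 2.30413, -0.567635)  len=0.6575
  (v14,v18,v19) [+--] → (-0.1197, 2.30413, -0.567635)–(-0.1197, 2.37202, -0.5897)  len=0.0714
  (v14,v19,v10) [+-+] → (-0.1197, 2.37202, -0.5897)–(-0.1197, 2.77047, -0.0412236)  len=0.6779
  (v10,v19,v15) [+--] → (-0.1197, 2.77047, -0.0412236)–(-0.1197, 2.80042, 0)  len=0.0510
  (v25,v30,v26) [-+-] → (-0.1197, -2.80042, 0)–(-0.1197, -2.77047, 0.0412236)  len=0.0510
  (v26,v30,v31) [-++] → (-0.1197, -2.77047, 0.0412236)–(-0.1197, -2.37202, 0.5897)  len=0.6779
  (v26,v31,v27) [-+-] → (-0.1197, -2.37202, 0.5897)–(-0.1197, -2.30413, 0.567635)  len=0.0714
  (v27,v31,v32) [-++] → (-0.1197, -2.30413, 0.567635)–(-0.1197, -1.67882, 0.3644)  len=0.6575
  (v27,v32,v28) [-+-] → (-0.1197, -1.67882, 0.3644)–(-0.1197, -1.67882, 0.293023)  len=0.0714
  (v28,v32,v33) [-++] → (-0.1197, -1.67882, 0.293023)–(-0.1197, -1.67882, -0.3644)  len=0.6574
  (v28,v33,v29) [-+-] → (-0.1197, -1.67882, -0.3644)–(-0.1197, -1.72727, -0.38015)  len=0.0509
  (v29,v33,v34) [-++] → (-0.1197, -1.72727, -0.38015)–(-0.1197, -2.37202, -0.5897)  len=0.6779
  (v29,v34,v25) [-+-] → (-0.1197, -2.37202, -0.5897)–(-0.1197, -2.39747, -0.554674)  len=0.0433
  (v25,v34,v30) [-++] → (-0.1197, -2.39747, -0.554674)–(-0.1197, -2.80042, 0)  len=0.6856

Chained into 2 loop(s):
  loop 1: 10 segments, perimeter = 3.6443
  loop 2: 10 segments, perimeter = 3.6443
Total perimeter = 7.289

loops=2 perimeter=7.289
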